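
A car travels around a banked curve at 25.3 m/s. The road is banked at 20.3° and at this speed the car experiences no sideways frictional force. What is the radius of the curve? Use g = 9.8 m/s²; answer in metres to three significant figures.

Frictionless banking: tanθ = v²/(rg), so r = v²/(g tanθ).
r = (25.3)²/(9.8 × tan 20.3°) = 640.1/(9.8 × 0.3699) = 640.1/3.625 = 176.6 m.

177 m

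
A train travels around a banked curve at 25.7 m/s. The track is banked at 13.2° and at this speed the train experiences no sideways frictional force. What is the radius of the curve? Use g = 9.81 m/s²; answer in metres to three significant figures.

287 m

Frictionless banking: tanθ = v²/(rg), so r = v²/(g tanθ).
r = (25.7)²/(9.81 × tan 13.2°) = 660.5/(9.81 × 0.2345) = 660.5/2.301 = 287.1 m.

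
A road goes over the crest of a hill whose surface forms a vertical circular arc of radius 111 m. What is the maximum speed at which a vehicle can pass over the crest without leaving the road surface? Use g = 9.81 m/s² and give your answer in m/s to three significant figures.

At the crest the centre of the circle is below the vehicle, so the net downward (centripetal) force is mg − N = mv²/r.
The vehicle leaves the road when N → 0, giving v_max = √(g r) = √(9.81 × 111) = 33.00 m/s.

33.0 m/s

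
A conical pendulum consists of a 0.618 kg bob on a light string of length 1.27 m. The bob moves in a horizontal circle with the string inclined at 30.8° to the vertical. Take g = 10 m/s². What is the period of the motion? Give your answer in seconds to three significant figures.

2.08 s

r = L sinθ = 0.6503 m. From T sinθ = mω²r and T cosθ = mg: tanθ = ω²r/g, so ω² = g tanθ / r = g/(L cosθ).
ω = √(g/(L cosθ)) = √(10.0/(1.27 × 0.8590)) = √9.167 = 3.028 rad/s.
Period = 2π/ω = 2.075 s.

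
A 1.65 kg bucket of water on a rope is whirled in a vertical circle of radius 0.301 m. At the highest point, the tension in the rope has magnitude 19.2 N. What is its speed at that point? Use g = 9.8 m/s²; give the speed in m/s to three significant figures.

2.54 m/s

At the top, T + mg = mv²/r, so v = √(r(T/m + g)) = √(0.301 × (19.2/1.65 + 9.8)) = √(0.301 × 21.44) = √6.452 = 2.540 m/s.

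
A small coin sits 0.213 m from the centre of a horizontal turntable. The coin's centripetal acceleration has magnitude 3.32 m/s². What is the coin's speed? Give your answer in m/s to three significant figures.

0.841 m/s

a_c = v²/r ⇒ v = √(a_c · r) = √(3.32 × 0.213) = √0.7072 = 0.8409 m/s.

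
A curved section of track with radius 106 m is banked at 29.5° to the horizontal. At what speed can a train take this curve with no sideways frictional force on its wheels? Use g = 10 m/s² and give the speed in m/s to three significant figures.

On a frictionless banked curve, N sinθ = mv²/r and N cosθ = mg, so tanθ = v²/(rg).
v = √(r g tanθ) = √(106 × 10.0 × tan 29.5°) = √(106 × 10.0 × 0.5658) = √599.7 = 24.49 m/s.

24.5 m/s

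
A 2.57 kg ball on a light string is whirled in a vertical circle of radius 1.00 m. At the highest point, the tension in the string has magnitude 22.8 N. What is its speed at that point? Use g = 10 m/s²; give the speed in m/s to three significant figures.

4.34 m/s

At the top, T + mg = mv²/r, so v = √(r(T/m + g)) = √(1.00 × (22.8/2.57 + 10.0)) = √(1.00 × 18.87) = √18.87 = 4.344 m/s.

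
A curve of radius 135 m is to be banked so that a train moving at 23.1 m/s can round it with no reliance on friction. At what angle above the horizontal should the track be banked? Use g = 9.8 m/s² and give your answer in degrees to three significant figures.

22.0°

With no friction, the horizontal component of the normal force provides the centripetal force: N sinθ = mv²/r, while N cosθ = mg vertically.
Dividing: tanθ = v²/(r g) = (23.1)²/(135 × 9.8) = 533.6/1323 = 0.4033.
θ = arctan(0.4033) = 21.97°.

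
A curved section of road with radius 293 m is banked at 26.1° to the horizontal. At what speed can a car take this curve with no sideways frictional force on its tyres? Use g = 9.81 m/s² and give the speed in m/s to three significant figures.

37.5 m/s

On a frictionless banked curve, N sinθ = mv²/r and N cosθ = mg, so tanθ = v²/(rg).
v = √(r g tanθ) = √(293 × 9.81 × tan 26.1°) = √(293 × 9.81 × 0.4899) = √1408 = 37.52 m/s.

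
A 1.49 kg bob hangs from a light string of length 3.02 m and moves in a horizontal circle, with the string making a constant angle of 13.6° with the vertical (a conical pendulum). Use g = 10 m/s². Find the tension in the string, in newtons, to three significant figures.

Vertically the bob has no acceleration, so T cosθ = mg.
T = mg/cosθ = 1.49 × 10.0 / cos 13.6° = 14.90/0.9720 = 15.33 N.

15.3 N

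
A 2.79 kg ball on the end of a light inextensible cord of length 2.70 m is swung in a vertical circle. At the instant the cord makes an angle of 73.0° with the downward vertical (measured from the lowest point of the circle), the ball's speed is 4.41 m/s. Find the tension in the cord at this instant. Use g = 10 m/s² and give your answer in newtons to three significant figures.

28.3 N

Take the radial direction toward the centre of the circle as positive. The component of the weight along the string toward the centre is −mg cos φ (φ measured from the bottom), so Newton's second law along the string gives T − mg cos φ = m v²/r.
cos 73.0° = 0.2924, so T = m(v²/r + g cos φ) = 2.79 × ((4.41)²/2.70 + 10.0 × 0.2924) = 2.79 × (7.203 + (2.924)) = 2.79 × 10.13 = 28.25 N.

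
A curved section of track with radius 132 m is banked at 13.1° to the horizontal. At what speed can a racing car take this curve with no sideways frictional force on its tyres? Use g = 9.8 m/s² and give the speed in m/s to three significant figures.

On a frictionless banked curve, N sinθ = mv²/r and N cosθ = mg, so tanθ = v²/(rg).
v = √(r g tanθ) = √(132 × 9.8 × tan 13.1°) = √(132 × 9.8 × 0.2327) = √301.0 = 17.35 m/s.

17.4 m/s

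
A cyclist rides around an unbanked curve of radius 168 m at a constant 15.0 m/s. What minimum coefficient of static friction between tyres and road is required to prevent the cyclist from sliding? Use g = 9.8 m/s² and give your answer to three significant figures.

Friction provides the centripetal force: μ_s m g = m v²/r, so μ_s = v²/(g r) = (15.00)²/(9.8 × 168) = 225.0/1646 = 0.1367.

0.137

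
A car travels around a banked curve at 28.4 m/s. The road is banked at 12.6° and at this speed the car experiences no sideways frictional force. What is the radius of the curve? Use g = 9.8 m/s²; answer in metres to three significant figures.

Frictionless banking: tanθ = v²/(rg), so r = v²/(g tanθ).
r = (28.4)²/(9.8 × tan 12.6°) = 806.6/(9.8 × 0.2235) = 806.6/2.191 = 368.2 m.

368 m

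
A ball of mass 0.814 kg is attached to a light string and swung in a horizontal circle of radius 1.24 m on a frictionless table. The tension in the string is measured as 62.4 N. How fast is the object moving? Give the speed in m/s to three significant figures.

9.75 m/s

T = m v²/r ⇒ v = √(T r / m) = √(62.4 × 1.24 / 0.814) = √95.06 = 9.750 m/s.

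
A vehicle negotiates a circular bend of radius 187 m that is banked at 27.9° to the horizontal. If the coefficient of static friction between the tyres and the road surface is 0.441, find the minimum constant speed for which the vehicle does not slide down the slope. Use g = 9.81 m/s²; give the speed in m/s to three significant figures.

At the minimum speed, friction acts up the slope at its limiting value f = μN. Radially (horizontal, toward centre): N sinθ − μN cosθ = mv²/r. Vertically: N cosθ + μN sinθ = mg.
Dividing: v² = r g (sinθ − μcosθ)/(cosθ + μsinθ).
sinθ − μcosθ = 0.4679 − 0.441×0.8838 = 0.07819; cosθ + μsinθ = 0.8838 + 0.441×0.4679 = 1.090.
v² = 187 × 9.81 × 0.07819/1.090 = 131.6 m²/s², so v = 11.47 m/s.

11.5 m/s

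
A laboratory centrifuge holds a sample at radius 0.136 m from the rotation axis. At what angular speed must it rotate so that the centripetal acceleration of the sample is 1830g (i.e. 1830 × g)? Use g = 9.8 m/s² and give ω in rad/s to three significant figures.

363 rad/s

Centripetal acceleration a_c = ω²r. Setting ω²r = 1830g:
ω = √(1830g / r) = √(1830 × 9.8 / 0.136) = √131900 = 363.1 rad/s.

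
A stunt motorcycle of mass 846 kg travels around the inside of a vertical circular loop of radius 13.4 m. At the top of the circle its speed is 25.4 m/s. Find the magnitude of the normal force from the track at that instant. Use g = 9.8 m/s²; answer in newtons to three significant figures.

At the top, both N and the weight mg point inward (toward the centre), so N + mg = mv²/r.
N = m(v²/r − g) = 846 × ((25.4)²/13.4 − 9.8) = 846 × (48.15 − 9.8) = 846 × 38.35 = 32440 N.

32400 N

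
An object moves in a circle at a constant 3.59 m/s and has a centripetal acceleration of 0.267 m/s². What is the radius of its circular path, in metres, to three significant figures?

a_c = v²/r ⇒ r = v²/a_c = (3.59)²/0.267 = 12.89/0.267 = 48.27 m.

48.3 m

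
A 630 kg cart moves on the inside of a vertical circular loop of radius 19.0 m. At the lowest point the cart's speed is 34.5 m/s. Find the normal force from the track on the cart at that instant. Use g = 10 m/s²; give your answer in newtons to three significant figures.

At the lowest point, N points up (toward the centre) and the weight mg points down (away from the centre), so the net inward force is N − mg = mv²/r.
N = m(v²/r + g) = 630 × ((34.5)²/19.0 + 10.0) = 630 × (62.64 + 10.0) = 630 × 72.64 = 45770 N.

45800 N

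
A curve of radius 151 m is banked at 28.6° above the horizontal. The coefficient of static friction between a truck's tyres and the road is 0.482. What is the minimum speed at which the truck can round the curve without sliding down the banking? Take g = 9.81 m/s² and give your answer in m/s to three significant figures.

At the minimum speed, friction acts up the slope at its limiting value f = μN. Radially (horizontal, toward centre): N sinθ − μN cosθ = mv²/r. Vertically: N cosθ + μN sinθ = mg.
Dividing: v² = r g (sinθ − μcosθ)/(cosθ + μsinθ).
sinθ − μcosθ = 0.4787 − 0.482×0.8780 = 0.05550; cosθ + μsinθ = 0.8780 + 0.482×0.4787 = 1.109.
v² = 151 × 9.81 × 0.05550/1.109 = 74.16 m²/s², so v = 8.611 m/s.

8.61 m/s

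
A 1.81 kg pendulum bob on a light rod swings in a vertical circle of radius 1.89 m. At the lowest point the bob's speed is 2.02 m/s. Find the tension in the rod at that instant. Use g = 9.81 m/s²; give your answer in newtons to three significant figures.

21.7 N

At the lowest point, T points up (toward the centre) and the weight mg points down (away from the centre), so the net inward force is T − mg = mv²/r.
T = m(v²/r + g) = 1.81 × ((2.02)²/1.89 + 9.81) = 1.81 × (2.159 + 9.81) = 1.81 × 11.97 = 21.66 N.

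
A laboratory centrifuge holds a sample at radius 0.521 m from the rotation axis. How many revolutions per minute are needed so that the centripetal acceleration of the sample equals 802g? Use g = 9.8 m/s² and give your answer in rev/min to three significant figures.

1170 rev/min

Require ω²r = 802g, so ω = √(802 × 9.8/0.521) = 122.8 rad/s.
In rev/min: ω × 60/(2π) = 122.8 × 60/(2π) = 1173 rev/min.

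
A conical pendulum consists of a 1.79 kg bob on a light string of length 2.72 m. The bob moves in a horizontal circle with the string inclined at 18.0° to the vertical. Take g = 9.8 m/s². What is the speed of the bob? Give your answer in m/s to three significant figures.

The radius of the circle is r = L sinθ = 2.72 × sin 18.0° = 0.8405 m.
Horizontally T sinθ = mv²/r and vertically T cosθ = mg, so tanθ = v²/(rg).
v = √(r g tanθ) = √(0.8405 × 9.8 × 0.3249) = √2.676 = 1.636 m/s.

1.64 m/s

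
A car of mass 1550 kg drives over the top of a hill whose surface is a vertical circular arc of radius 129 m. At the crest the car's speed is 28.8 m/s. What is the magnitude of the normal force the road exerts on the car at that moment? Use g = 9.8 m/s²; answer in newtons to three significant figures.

At the crest the centripetal acceleration points downward (toward the centre of the arc), so mg − N = mv²/r.
N = m(g − v²/r) = 1550 × (9.8 − (28.8)²/129) = 1550 × (9.8 − 6.430) = 1550 × 3.370 = 5224 N.

5220 N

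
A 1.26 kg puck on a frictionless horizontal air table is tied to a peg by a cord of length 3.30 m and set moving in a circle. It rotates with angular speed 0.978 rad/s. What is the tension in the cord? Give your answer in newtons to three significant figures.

3.98 N

v = ωr = 0.978 × 3.30 = 3.227 m/s.
The tension is the only horizontal force, so it supplies the full centripetal force: T = m v²/r = 1.26 × (3.227)²/3.30 = 1.26 × 10.42/3.30 = 3.977 N.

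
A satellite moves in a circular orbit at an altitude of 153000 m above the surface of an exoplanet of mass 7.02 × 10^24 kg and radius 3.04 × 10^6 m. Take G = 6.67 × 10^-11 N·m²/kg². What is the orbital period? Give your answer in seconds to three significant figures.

1660 s

r = R + h = 3.04 × 10^6 + 153000 = 3.193 × 10^6 m. Gravity provides the centripetal force: G M m / r² = m v² / r ⇒ v = √(GM/r) = 12110 m/s.
T = 2πr/v = 2π × 3.193 × 10^6 / 12110 = 1657 s.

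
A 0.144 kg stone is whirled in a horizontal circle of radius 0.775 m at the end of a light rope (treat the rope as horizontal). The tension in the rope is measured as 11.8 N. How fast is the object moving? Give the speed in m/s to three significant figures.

T = m v²/r ⇒ v = √(T r / m) = √(11.8 × 0.775 / 0.144) = √63.51 = 7.969 m/s.

7.97 m/s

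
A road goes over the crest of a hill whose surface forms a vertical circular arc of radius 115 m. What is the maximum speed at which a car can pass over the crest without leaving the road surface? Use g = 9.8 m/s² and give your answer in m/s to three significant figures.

At the crest the centre of the circle is below the car, so the net downward (centripetal) force is mg − N = mv²/r.
The car leaves the road when N → 0, giving v_max = √(g r) = √(9.8 × 115) = 33.57 m/s.

33.6 m/s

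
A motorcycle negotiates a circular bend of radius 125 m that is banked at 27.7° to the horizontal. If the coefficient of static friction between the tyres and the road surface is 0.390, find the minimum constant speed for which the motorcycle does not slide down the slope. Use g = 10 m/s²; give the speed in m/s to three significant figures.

At the minimum speed, friction acts up the slope at its limiting value f = μN. Radially (horizontal, toward centre): N sinθ − μN cosθ = mv²/r. Vertically: N cosθ + μN sinθ = mg.
Dividing: v² = r g (sinθ − μcosθ)/(cosθ + μsinθ).
sinθ − μcosθ = 0.4648 − 0.390×0.8854 = 0.1195; cosθ + μsinθ = 0.8854 + 0.390×0.4648 = 1.067.
v² = 125 × 10.0 × 0.1195/1.067 = 140.1 m²/s², so v = 11.84 m/s.

11.8 m/s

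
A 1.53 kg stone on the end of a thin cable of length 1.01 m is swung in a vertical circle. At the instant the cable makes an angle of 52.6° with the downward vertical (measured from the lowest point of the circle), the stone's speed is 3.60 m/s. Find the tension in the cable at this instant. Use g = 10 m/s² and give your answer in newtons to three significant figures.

Take the radial direction toward the centre of the circle as positive. The component of the weight along the string toward the centre is −mg cos φ (φ measured from the bottom), so Newton's second law along the string gives T − mg cos φ = m v²/r.
cos 52.6° = 0.6074, so T = m(v²/r + g cos φ) = 1.53 × ((3.60)²/1.01 + 10.0 × 0.6074) = 1.53 × (12.83 + (6.074)) = 1.53 × 18.91 = 28.93 N.

28.9 N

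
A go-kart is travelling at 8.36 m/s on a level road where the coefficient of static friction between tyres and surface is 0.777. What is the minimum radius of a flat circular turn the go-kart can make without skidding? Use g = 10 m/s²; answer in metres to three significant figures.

At the limit, μ_s m g = m v²/r, so r_min = v²/(μ_s g) = (8.36)²/(0.777 × 10.0) = 69.89/7.770 = 8.995 m.

8.99 m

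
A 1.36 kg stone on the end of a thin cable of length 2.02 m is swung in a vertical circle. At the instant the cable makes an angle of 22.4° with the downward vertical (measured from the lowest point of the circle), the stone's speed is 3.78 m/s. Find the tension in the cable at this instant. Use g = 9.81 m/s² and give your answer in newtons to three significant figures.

Take the radial direction toward the centre of the circle as positive. The component of the weight along the string toward the centre is −mg cos φ (φ measured from the bottom), so Newton's second law along the string gives T − mg cos φ = m v²/r.
cos 22.4° = 0.9245, so T = m(v²/r + g cos φ) = 1.36 × ((3.78)²/2.02 + 9.81 × 0.9245) = 1.36 × (7.073 + (9.070)) = 1.36 × 16.14 = 21.95 N.

22.0 N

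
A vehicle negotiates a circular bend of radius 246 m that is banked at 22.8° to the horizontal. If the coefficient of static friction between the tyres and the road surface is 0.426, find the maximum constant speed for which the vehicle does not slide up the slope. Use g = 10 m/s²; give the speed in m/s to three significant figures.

50.4 m/s

At the maximum speed, friction acts down the slope at its limiting value f = μN. Radially (horizontal, toward centre): N sinθ + μN cosθ = mv²/r. Vertically: N cosθ − μN sinθ = mg.
Dividing: v² = r g (sinθ + μcosθ)/(cosθ − μsinθ).
sinθ + μcosθ = 0.3875 + 0.426×0.9219 = 0.7802; cosθ − μsinθ = 0.9219 − 0.426×0.3875 = 0.7568.
v² = 246 × 10.0 × 0.7802/0.7568 = 2536 m²/s², so v = 50.36 m/s.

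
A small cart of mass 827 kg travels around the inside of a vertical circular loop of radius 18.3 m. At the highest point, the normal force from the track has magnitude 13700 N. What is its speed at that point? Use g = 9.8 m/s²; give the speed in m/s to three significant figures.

At the top, N + mg = mv²/r, so v = √(r(N/m + g)) = √(18.3 × (13700/827 + 9.8)) = √(18.3 × 26.37) = √482.5 = 21.97 m/s.

22.0 m/s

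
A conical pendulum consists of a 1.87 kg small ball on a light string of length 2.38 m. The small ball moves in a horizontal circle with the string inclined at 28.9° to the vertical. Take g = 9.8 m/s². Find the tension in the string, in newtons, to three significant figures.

Vertically the bob has no acceleration, so T cosθ = mg.
T = mg/cosθ = 1.87 × 9.8 / cos 28.9° = 18.33/0.8755 = 20.93 N.

20.9 N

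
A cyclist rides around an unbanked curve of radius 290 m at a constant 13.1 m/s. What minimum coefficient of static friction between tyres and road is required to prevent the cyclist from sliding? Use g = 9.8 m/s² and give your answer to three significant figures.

0.0604

Friction provides the centripetal force: μ_s m g = m v²/r, so μ_s = v²/(g r) = (13.10)²/(9.8 × 290) = 171.6/2842 = 0.06038.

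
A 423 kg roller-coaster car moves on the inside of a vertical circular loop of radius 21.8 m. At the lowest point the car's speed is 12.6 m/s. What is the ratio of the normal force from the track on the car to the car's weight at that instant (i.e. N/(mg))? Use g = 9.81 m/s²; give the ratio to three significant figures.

At the bottom, N − mg = mv²/r, so N = m(v²/r + g) and N/(mg) = v²/(rg) + 1 = (12.6)²/(21.8 × 9.81) + 1 = 0.7424 + 1 = 1.742.

1.74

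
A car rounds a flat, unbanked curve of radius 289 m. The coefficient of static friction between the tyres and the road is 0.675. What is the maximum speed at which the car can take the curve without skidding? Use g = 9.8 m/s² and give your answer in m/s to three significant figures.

43.7 m/s

Friction provides the centripetal force on a flat curve. At maximum speed it is at its limiting value: μ_s m g = m v²/r.
Mass cancels: v_max = √(μ_s g r) = √(0.675 × 9.8 × 289) = √1912 = 43.72 m/s.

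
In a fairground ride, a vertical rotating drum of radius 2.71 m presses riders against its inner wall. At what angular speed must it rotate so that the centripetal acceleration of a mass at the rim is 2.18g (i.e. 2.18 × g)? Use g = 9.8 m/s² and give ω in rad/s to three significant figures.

2.81 rad/s

Centripetal acceleration a_c = ω²r. Setting ω²r = 2.18g:
ω = √(2.18g / r) = √(2.18 × 9.8 / 2.71) = √7.883 = 2.808 rad/s.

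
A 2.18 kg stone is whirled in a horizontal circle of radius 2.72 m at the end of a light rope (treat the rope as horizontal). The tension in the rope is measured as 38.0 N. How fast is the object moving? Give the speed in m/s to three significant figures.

T = m v²/r ⇒ v = √(T r / m) = √(38.0 × 2.72 / 2.18) = √47.41 = 6.886 m/s.

6.89 m/s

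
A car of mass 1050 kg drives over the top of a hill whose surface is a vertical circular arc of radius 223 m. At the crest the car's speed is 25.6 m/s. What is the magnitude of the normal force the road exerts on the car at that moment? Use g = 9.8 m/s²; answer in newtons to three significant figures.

At the crest the centripetal acceleration points downward (toward the centre of the arc), so mg − N = mv²/r.
N = m(g − v²/r) = 1050 × (9.8 − (25.6)²/223) = 1050 × (9.8 − 2.939) = 1050 × 6.861 = 7204 N.

7200 N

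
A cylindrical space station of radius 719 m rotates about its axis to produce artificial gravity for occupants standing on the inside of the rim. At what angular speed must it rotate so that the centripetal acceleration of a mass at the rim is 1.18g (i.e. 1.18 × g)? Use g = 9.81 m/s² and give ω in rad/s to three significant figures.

0.127 rad/s

Centripetal acceleration a_c = ω²r. Setting ω²r = 1.18g:
ω = √(1.18g / r) = √(1.18 × 9.81 / 719) = √0.01610 = 0.1269 rad/s.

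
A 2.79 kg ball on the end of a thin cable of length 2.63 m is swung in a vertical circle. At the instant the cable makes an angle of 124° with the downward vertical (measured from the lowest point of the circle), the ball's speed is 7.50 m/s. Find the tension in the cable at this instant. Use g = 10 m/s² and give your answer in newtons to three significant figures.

44.1 N

Take the radial direction toward the centre of the circle as positive. The component of the weight along the string toward the centre is −mg cos φ (φ measured from the bottom), so Newton's second law along the string gives T − mg cos φ = m v²/r.
cos 124° = -0.5592, so T = m(v²/r + g cos φ) = 2.79 × ((7.50)²/2.63 + 10.0 × -0.5592) = 2.79 × (21.39 + (-5.592)) = 2.79 × 15.80 = 44.07 N.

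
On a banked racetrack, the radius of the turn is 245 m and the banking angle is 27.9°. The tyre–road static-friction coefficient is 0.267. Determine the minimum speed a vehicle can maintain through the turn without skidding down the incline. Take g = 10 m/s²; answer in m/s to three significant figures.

At the minimum speed, friction acts up the slope at its limiting value f = μN. Radially (horizontal, toward centre): N sinθ − μN cosθ = mv²/r. Vertically: N cosθ + μN sinθ = mg.
Dividing: v² = r g (sinθ − μcosθ)/(cosθ + μsinθ).
sinθ − μcosθ = 0.4679 − 0.267×0.8838 = 0.2320; cosθ + μsinθ = 0.8838 + 0.267×0.4679 = 1.009.
v² = 245 × 10.0 × 0.2320/1.009 = 563.4 m²/s², so v = 23.74 m/s.

23.7 m/s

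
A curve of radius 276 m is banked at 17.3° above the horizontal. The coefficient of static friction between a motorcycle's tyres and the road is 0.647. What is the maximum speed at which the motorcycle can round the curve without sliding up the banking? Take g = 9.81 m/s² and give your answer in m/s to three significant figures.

At the maximum speed, friction acts down the slope at its limiting value f = μN. Radially (horizontal, toward centre): N sinθ + μN cosθ = mv²/r. Vertically: N cosθ − μN sinθ = mg.
Dividing: v² = r g (sinθ + μcosθ)/(cosθ − μsinθ).
sinθ + μcosθ = 0.2974 + 0.647×0.9548 = 0.9151; cosθ − μsinθ = 0.9548 − 0.647×0.2974 = 0.7624.
v² = 276 × 9.81 × 0.9151/0.7624 = 3250 m²/s², so v = 57.01 m/s.

57.0 m/s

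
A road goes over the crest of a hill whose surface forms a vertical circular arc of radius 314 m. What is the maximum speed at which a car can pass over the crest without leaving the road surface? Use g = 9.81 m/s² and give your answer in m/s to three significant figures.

55.5 m/s

At the crest the centre of the circle is below the car, so the net downward (centripetal) force is mg − N = mv²/r.
The car leaves the road when N → 0, giving v_max = √(g r) = √(9.81 × 314) = 55.50 m/s.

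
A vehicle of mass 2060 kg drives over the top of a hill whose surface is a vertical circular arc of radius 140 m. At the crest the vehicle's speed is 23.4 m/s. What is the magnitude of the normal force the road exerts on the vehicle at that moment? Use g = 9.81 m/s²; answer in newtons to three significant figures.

12200 N

At the crest the centripetal acceleration points downward (toward the centre of the arc), so mg − N = mv²/r.
N = m(g − v²/r) = 2060 × (9.81 − (23.4)²/140) = 2060 × (9.81 − 3.911) = 2060 × 5.899 = 12150 N.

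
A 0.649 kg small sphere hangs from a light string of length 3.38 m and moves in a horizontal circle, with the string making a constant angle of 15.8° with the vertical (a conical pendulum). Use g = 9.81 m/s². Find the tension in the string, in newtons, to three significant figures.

Vertically the bob has no acceleration, so T cosθ = mg.
T = mg/cosθ = 0.649 × 9.81 / cos 15.8° = 6.367/0.9622 = 6.617 N.

6.62 N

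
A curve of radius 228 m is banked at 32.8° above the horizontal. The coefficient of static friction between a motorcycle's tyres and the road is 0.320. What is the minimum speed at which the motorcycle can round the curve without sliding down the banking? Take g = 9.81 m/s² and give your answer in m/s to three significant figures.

24.5 m/s

At the minimum speed, friction acts up the slope at its limiting value f = μN. Radially (horizontal, toward centre): N sinθ − μN cosθ = mv²/r. Vertically: N cosθ + μN sinθ = mg.
Dividing: v² = r g (sinθ − μcosθ)/(cosθ + μsinθ).
sinθ − μcosθ = 0.5417 − 0.320×0.8406 = 0.2727; cosθ + μsinθ = 0.8406 + 0.320×0.5417 = 1.014.
v² = 228 × 9.81 × 0.2727/1.014 = 601.6 m²/s², so v = 24.53 m/s.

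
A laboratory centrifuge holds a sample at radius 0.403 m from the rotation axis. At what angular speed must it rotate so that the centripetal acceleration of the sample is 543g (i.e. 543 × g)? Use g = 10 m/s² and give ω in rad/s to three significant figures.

Centripetal acceleration a_c = ω²r. Setting ω²r = 543g:
ω = √(543g / r) = √(543 × 10.0 / 0.403) = √13470 = 116.1 rad/s.

116 rad/s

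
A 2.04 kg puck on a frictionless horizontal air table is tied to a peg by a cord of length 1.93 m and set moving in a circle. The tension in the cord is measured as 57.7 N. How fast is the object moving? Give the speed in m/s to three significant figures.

T = m v²/r ⇒ v = √(T r / m) = √(57.7 × 1.93 / 2.04) = √54.59 = 7.388 m/s.

7.39 m/s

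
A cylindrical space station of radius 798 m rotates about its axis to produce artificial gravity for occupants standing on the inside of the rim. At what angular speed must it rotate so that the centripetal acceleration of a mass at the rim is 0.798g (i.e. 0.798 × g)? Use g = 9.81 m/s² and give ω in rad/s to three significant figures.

0.0990 rad/s

Centripetal acceleration a_c = ω²r. Setting ω²r = 0.798g:
ω = √(0.798g / r) = √(0.798 × 9.81 / 798) = √0.009810 = 0.09905 rad/s.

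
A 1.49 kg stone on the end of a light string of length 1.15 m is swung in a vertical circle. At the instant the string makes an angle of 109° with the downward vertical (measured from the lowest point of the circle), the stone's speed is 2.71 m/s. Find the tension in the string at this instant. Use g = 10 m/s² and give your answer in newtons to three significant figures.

4.66 N

Take the radial direction toward the centre of the circle as positive. The component of the weight along the string toward the centre is −mg cos φ (φ measured from the bottom), so Newton's second law along the string gives T − mg cos φ = m v²/r.
cos 109° = -0.3256, so T = m(v²/r + g cos φ) = 1.49 × ((2.71)²/1.15 + 10.0 × -0.3256) = 1.49 × (6.386 + (-3.256)) = 1.49 × 3.130 = 4.664 N.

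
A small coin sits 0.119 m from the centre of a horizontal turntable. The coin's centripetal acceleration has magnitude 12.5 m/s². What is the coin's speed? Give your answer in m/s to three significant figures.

1.22 m/s

a_c = v²/r ⇒ v = √(a_c · r) = √(12.5 × 0.119) = √1.487 = 1.220 m/s.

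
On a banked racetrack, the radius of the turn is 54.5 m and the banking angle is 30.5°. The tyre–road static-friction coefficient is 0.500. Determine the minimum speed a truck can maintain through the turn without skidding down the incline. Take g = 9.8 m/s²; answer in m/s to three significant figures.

6.06 m/s

At the minimum speed, friction acts up the slope at its limiting value f = μN. Radially (horizontal, toward centre): N sinθ − μN cosθ = mv²/r. Vertically: N cosθ + μN sinθ = mg.
Dividing: v² = r g (sinθ − μcosθ)/(cosθ + μsinθ).
sinθ − μcosθ = 0.5075 − 0.500×0.8616 = 0.07672; cosθ + μsinθ = 0.8616 + 0.500×0.5075 = 1.115.
v² = 54.5 × 9.8 × 0.07672/1.115 = 36.74 m²/s², so v = 6.061 m/s.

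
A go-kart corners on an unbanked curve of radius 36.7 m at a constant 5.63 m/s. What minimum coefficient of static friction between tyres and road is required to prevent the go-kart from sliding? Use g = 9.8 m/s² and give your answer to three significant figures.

Friction provides the centripetal force: μ_s m g = m v²/r, so μ_s = v²/(g r) = (5.630)²/(9.8 × 36.7) = 31.70/359.7 = 0.08813.

0.0881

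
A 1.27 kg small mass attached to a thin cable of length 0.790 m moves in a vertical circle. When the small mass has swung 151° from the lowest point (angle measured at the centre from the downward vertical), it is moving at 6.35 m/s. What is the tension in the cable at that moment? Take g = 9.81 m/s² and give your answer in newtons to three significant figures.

Take the radial direction toward the centre of the circle as positive. The component of the weight along the string toward the centre is −mg cos φ (φ measured from the bottom), so Newton's second law along the string gives T − mg cos φ = m v²/r.
cos 151° = -0.8746, so T = m(v²/r + g cos φ) = 1.27 × ((6.35)²/0.790 + 9.81 × -0.8746) = 1.27 × (51.04 + (-8.580)) = 1.27 × 42.46 = 53.93 N.

53.9 N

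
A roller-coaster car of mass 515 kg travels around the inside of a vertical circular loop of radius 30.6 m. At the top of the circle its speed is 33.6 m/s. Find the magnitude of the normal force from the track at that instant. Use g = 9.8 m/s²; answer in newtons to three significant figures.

14000 N

At the top, both N and the weight mg point inward (toward the centre), so N + mg = mv²/r.
N = m(v²/r − g) = 515 × ((33.6)²/30.6 − 9.8) = 515 × (36.89 − 9.8) = 515 × 27.09 = 13950 N.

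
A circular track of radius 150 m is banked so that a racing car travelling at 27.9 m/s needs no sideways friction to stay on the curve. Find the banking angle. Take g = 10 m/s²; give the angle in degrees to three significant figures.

27.4°

For a frictionless banked turn: horizontally N sinθ = mv²/r and vertically N cosθ = mg.
Dividing: tanθ = v²/(r g) = (27.9)²/(150 × 10.0) = 778.4/1500 = 0.5189.
θ = arctan(0.5189) = 27.43°.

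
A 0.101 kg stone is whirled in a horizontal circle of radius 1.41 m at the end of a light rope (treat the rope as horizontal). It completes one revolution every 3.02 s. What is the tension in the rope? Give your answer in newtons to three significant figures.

v = 2πr/T = 2π × 1.41/3.02 = 2.934 m/s.
The tension is the only horizontal force, so it supplies the full centripetal force: T = m v²/r = 0.101 × (2.934)²/1.41 = 0.101 × 8.606/1.41 = 0.6164 N.

0.616 N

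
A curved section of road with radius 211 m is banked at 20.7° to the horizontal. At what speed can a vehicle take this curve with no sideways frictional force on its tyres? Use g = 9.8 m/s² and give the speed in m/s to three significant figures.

28.0 m/s

On a frictionless banked curve, N sinθ = mv²/r and N cosθ = mg, so tanθ = v²/(rg).
v = √(r g tanθ) = √(211 × 9.8 × tan 20.7°) = √(211 × 9.8 × 0.3779) = √781.4 = 27.95 m/s.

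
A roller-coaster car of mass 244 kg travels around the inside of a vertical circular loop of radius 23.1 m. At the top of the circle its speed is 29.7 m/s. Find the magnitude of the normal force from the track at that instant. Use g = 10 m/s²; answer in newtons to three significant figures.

6880 N

At the top, both N and the weight mg point inward (toward the centre), so N + mg = mv²/r.
N = m(v²/r − g) = 244 × ((29.7)²/23.1 − 10.0) = 244 × (38.19 − 10.0) = 244 × 28.19 = 6877 N.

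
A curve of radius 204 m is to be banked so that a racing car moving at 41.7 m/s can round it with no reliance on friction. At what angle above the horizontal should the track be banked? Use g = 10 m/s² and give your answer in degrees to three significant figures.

40.4°

With no friction, the horizontal component of the normal force provides the centripetal force: N sinθ = mv²/r, while N cosθ = mg vertically.
Dividing: tanθ = v²/(r g) = (41.7)²/(204 × 10.0) = 1739/2040 = 0.8524.
θ = arctan(0.8524) = 40.44°.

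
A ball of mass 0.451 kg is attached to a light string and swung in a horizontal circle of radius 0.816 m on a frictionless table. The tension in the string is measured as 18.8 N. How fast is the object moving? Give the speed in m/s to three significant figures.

T = m v²/r ⇒ v = √(T r / m) = √(18.8 × 0.816 / 0.451) = √34.02 = 5.832 m/s.

5.83 m/s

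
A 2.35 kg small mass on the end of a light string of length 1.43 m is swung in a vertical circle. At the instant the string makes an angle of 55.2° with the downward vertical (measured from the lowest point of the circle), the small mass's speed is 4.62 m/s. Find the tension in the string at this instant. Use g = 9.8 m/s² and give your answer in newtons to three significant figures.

Take the radial direction toward the centre of the circle as positive. The component of the weight along the string toward the centre is −mg cos φ (φ measured from the bottom), so Newton's second law along the string gives T − mg cos φ = m v²/r.
cos 55.2° = 0.5707, so T = m(v²/r + g cos φ) = 2.35 × ((4.62)²/1.43 + 9.8 × 0.5707) = 2.35 × (14.93 + (5.593)) = 2.35 × 20.52 = 48.22 N.

48.2 N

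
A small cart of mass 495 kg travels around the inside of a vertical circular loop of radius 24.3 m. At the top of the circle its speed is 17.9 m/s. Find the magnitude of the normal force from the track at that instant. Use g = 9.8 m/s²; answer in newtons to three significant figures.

1680 N

At the top, both N and the weight mg point inward (toward the centre), so N + mg = mv²/r.
N = m(v²/r − g) = 495 × ((17.9)²/24.3 − 9.8) = 495 × (13.19 − 9.8) = 495 × 3.386 = 1676 N.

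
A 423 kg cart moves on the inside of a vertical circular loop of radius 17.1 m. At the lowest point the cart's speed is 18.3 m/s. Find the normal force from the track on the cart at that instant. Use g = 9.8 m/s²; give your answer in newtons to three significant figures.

12400 N

At the lowest point, N points up (toward the centre) and the weight mg points down (away from the centre), so the net inward force is N − mg = mv²/r.
N = m(v²/r + g) = 423 × ((18.3)²/17.1 + 9.8) = 423 × (19.58 + 9.8) = 423 × 29.38 = 12430 N.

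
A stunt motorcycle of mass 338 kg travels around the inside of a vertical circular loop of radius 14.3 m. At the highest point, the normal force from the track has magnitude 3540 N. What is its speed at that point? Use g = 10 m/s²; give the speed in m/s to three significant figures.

At the top, N + mg = mv²/r, so v = √(r(N/m + g)) = √(14.3 × (3540/338 + 10.0)) = √(14.3 × 20.47) = √292.8 = 17.11 m/s.

17.1 m/s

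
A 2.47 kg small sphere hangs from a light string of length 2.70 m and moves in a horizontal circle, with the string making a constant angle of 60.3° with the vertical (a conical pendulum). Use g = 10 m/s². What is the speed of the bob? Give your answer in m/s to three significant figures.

6.41 m/s

The radius of the circle is r = L sinθ = 2.70 × sin 60.3° = 2.345 m.
Horizontally T sinθ = mv²/r and vertically T cosθ = mg, so tanθ = v²/(rg).
v = √(r g tanθ) = √(2.345 × 10.0 × 1.753) = √41.12 = 6.412 m/s.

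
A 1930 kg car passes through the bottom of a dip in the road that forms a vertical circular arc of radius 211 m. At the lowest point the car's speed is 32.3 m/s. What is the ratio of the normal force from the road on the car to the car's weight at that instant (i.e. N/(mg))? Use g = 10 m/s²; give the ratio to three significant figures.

1.49

At the bottom, N − mg = mv²/r, so N = m(v²/r + g) and N/(mg) = v²/(rg) + 1 = (32.3)²/(211 × 10.0) + 1 = 0.4945 + 1 = 1.494.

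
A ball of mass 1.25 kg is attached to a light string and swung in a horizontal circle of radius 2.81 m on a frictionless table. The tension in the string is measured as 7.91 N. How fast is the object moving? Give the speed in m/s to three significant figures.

T = m v²/r ⇒ v = √(T r / m) = √(7.91 × 2.81 / 1.25) = √17.78 = 4.217 m/s.

4.22 m/s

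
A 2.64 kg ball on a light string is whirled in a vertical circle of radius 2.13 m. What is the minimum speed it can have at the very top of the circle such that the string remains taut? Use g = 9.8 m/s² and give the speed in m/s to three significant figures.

At the top, both weight mg and T point toward the centre: T + mg = mv²/r.
At minimum speed T → 0, so mg = mv_min²/r ⇒ v_min = √(g r) = √(9.8 × 2.13) = 4.569 m/s.

4.57 m/s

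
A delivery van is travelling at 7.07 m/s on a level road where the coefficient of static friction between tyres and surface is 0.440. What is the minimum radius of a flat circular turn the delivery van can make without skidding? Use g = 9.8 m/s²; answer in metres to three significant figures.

11.6 m

At the limit, μ_s m g = m v²/r, so r_min = v²/(μ_s g) = (7.07)²/(0.440 × 9.8) = 49.98/4.312 = 11.59 m.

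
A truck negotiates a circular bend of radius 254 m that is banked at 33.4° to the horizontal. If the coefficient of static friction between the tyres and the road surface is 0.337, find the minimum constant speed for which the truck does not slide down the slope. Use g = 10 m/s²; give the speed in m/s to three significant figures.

At the minimum speed, friction acts up the slope at its limiting value f = μN. Radially (horizontal, toward centre): N sinθ − μN cosθ = mv²/r. Vertically: N cosθ + μN sinθ = mg.
Dividing: v² = r g (sinθ − μcosθ)/(cosθ + μsinθ).
sinθ − μcosθ = 0.5505 − 0.337×0.8348 = 0.2691; cosθ + μsinθ = 0.8348 + 0.337×0.5505 = 1.020.
v² = 254 × 10.0 × 0.2691/1.020 = 670.0 m²/s², so v = 25.88 m/s.

25.9 m/s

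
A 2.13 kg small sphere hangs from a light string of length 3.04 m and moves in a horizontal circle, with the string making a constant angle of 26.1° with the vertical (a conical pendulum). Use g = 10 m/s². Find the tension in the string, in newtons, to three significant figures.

23.7 N

Vertically the bob has no acceleration, so T cosθ = mg.
T = mg/cosθ = 2.13 × 10.0 / cos 26.1° = 21.30/0.8980 = 23.72 N.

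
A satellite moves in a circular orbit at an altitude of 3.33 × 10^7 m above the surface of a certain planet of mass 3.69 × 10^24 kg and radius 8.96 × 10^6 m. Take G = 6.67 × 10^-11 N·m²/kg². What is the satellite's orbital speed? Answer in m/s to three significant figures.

Orbital radius r = R + h = 8.96 × 10^6 + 3.33 × 10^7 = 4.226 × 10^7 m.
Gravity supplies the centripetal force: G M m / r² = m v² / r, so v = √(GM/r).
v = √(6.67 × 10^-11 × 3.69 × 10^24 / 4.226 × 10^7) = √(5.824 × 10^6) = 2413 m/s.

2410 m/s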